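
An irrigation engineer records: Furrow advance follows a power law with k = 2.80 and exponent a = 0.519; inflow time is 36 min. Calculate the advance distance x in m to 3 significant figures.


Approach: apply the power-law advance function, x = k*t^a.
x = 2.80 * 36^0.519 = 18.0 m
Therefore the advance distance x = 18.0 m.


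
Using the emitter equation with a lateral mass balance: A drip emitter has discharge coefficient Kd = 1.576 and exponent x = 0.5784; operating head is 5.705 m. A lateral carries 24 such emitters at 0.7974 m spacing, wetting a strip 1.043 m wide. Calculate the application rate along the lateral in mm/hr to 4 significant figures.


Approach: apply the emitter equation with a lateral mass balance, q = Kd*h^x; Q = n*q; rate = Q/(n*spacing*width).
Step 1 — single emitter flow (q = Kd*h^x):
  q = 1.576 * 5.705^0.5784 = 4.31494 L/hr
Step 2 — total lateral flow: Q = 24 * 4.31494 = 103.558 L/hr
Step 3 — wetted area: A = 24 * 0.7974 * 1.043 = 19.9605 m^2
Step 4 — application rate: Q/A = 103.558/19.9605 = 5.188 mm/hr
Therefore the application rate along the lateral = 5.188 mm/hr.


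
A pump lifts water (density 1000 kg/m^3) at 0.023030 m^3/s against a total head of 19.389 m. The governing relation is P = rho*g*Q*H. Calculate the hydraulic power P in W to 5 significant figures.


P = 1000 * 9.81 * 0.023030 * 19.389 = 4380.4 W
Therefore the hydraulic power P = 4380.4 W.


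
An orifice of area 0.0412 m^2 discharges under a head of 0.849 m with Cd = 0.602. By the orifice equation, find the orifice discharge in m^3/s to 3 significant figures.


Approach: apply the orifice equation, Q = Cd*A*sqrt(2*g*h).
Q = 0.602 * 0.0412 * sqrt(2*9.81*0.849) = 0.101 m^3/s
Therefore the orifice discharge = 0.101 m^3/s.


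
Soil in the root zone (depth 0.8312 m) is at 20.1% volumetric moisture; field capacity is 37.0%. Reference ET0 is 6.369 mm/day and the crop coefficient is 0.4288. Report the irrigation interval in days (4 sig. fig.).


Approach: apply soil-water budget scheduling, SMD = (FC-theta)/100*depth*1000; ETc = ET0*Kc; interval = SMD/ETc.
Step 1 — soil moisture deficit:
  SMD = (37.0 - 20.1)/100 * 0.8312 * 1000 = 140.473 mm
Step 2 — daily crop ET (ETc = ET0*Kc):
  ETc = 6.369 * 0.4288 = 2.73103 mm/day
Step 3 — irrigation interval (SMD/ETc):
  interval = 140.473 / 2.73103 = 51.44 days
Therefore the irrigation interval = 51.44 days.


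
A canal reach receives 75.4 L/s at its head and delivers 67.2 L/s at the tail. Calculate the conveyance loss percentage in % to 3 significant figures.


Approach: apply the conveyance loss ratio, loss% = ((Q_head - Q_tail)/Q_head)*100.
loss = ((75.4 - 67.2)/75.4)*100 = 10.9 %
Therefore the conveyance loss percentage = 10.9 %.


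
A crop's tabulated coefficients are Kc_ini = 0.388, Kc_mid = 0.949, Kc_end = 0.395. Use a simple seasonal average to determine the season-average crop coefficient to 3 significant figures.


Approach: apply a simple seasonal average, Kc_avg = (Kc_ini + Kc_mid + Kc_end)/3.
Kc_avg = (0.388 + 0.949 + 0.395)/3 = 0.577
Therefore the season-average crop coefficient = 0.577.


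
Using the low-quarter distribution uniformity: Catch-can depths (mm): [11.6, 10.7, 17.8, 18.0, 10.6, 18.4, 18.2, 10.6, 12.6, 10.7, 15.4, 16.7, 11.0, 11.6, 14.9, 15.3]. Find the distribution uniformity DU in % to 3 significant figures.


Approach: apply the low-quarter distribution uniformity, DU = (mean of lowest quarter of readings / overall mean)*100.
sorted lowest 4 of 16: [10.6, 10.6, 10.7, 10.7] -> mean = 10.650 mm
overall mean = 14.006 mm
DU = (10.650/14.006)*100 = 76.0 %
Therefore the distribution uniformity DU = 76.0 %.


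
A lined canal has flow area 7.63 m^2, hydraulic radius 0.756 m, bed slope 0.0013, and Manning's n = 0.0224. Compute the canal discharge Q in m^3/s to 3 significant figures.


Approach: apply Manning's equation, Q = (1/n)*A*R^(2/3)*S^(1/2).
Q = (1/0.0224) * 7.63 * 0.756^(2/3) * 0.0013^(1/2) = 10.2 m^3/s
Therefore the canal discharge Q = 10.2 m^3/s.


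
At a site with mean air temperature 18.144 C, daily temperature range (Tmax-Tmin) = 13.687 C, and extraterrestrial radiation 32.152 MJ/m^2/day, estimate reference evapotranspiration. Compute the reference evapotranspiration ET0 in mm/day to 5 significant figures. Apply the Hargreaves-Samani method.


Approach: apply the Hargreaves-Samani method, ET0 = 0.0023*(Tmean+17.8)*sqrt(Tmax-Tmin)*0.408*Ra.
ET0 = 0.0023*(18.144+17.8)*sqrt(13.687)*0.408*32.152 = 4.0121 mm/day
Therefore the reference evapotranspiration ET0 = 4.0121 mm/day.


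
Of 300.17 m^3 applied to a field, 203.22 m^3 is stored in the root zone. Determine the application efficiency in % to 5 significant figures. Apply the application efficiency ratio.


Approach: apply the application efficiency ratio, Ea = (stored/applied)*100.
Ea = (203.22/300.17)*100 = 67.702 %
Therefore the application efficiency = 67.702 %.


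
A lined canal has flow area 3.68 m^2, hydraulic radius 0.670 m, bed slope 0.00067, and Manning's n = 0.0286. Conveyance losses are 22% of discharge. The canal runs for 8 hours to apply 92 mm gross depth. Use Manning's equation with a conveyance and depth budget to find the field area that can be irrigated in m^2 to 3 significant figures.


Approach: apply Manning's equation with a conveyance and depth budget, Q = (1/n)*A*R^(2/3)*S^(1/2); Q_field = Q*(1-loss); Area = Q_field*t/(d/1000).
Step 1 — canal discharge (Manning's equation):
  Q = (1/0.0286) * 3.68 * 0.670^(2/3) * 0.00067^(1/2) = 2.5502 m^3/s
Step 2 — delivered flow: Q_field = 2.5502*(1 - 22/100) = 1.9891 m^3/s
Step 3 — volume delivered: V = 1.9891 * 8*3600 = 57287 m^3
Step 4 — area served: A = V / (depth/1000) = 57287 / 0.092 = 623000 m^2
Therefore the field area that can be irrigated = 623000 m^2.


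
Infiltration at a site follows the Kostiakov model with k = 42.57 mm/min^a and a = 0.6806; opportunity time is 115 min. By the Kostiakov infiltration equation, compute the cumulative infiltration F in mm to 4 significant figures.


Approach: apply the Kostiakov infiltration equation, F = k*t^a.
F = 42.57 * 115^0.6806 = 1076 mm
Therefore the cumulative infiltration F = 1076 mm.


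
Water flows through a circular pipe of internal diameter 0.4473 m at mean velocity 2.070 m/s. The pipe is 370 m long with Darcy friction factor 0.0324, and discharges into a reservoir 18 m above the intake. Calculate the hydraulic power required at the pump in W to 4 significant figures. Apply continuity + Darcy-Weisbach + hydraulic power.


Approach: apply continuity + Darcy-Weisbach + hydraulic power, Q = A*v; hf = f*(L/D)*(v^2/(2g)); H = static + hf; P = rho*g*Q*H.
Step 1 — flow rate (continuity, Q = A*v):
  A = pi*(0.4473/2)^2 = 0.157140 m^2
  Q = 0.157140 * 2.070 = 0.325280 m^3/s
Step 2 — friction head loss (Darcy-Weisbach):
  hf = 0.0324 * (370/0.4473) * (2.070^2 / (2*9.81))
  hf = 5.85315 m
Step 3 — total head: H = 18 + 5.85315 = 23.8531 m
Step 4 — hydraulic power (P = rho*g*Q*H):
  P = 1000 * 9.81 * 0.325280 * 23.8531 = 76120 W
Therefore the hydraulic power required at the pump = 76120 W.


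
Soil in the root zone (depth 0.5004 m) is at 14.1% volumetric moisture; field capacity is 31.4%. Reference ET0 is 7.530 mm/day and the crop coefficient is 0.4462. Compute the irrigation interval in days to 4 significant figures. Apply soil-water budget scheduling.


Approach: apply soil-water budget scheduling, SMD = (FC-theta)/100*depth*1000; ETc = ET0*Kc; interval = SMD/ETc.
Step 1 — soil moisture deficit:
  SMD = (31.4 - 14.1)/100 * 0.5004 * 1000 = 86.5692 mm
Step 2 — daily crop ET (ETc = ET0*Kc):
  ETc = 7.530 * 0.4462 = 3.35989 mm/day
Step 3 — irrigation interval (SMD/ETc):
  interval = 86.5692 / 3.35989 = 25.77 days
Therefore the irrigation interval = 25.77 days.


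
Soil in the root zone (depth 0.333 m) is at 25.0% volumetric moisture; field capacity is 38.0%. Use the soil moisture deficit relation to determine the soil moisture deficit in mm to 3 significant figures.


Approach: apply the soil moisture deficit relation, SMD = (FC - theta)/100 * depth * 1000.
SMD = (38.0 - 25.0)/100 * 0.333 * 1000 = 43.3 mm
Therefore the soil moisture deficit = 43.3 mm.


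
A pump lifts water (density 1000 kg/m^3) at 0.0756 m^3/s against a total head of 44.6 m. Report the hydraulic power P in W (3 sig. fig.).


Approach: apply the hydraulic power relation, P = rho*g*Q*H.
P = 1000 * 9.81 * 0.0756 * 44.6 = 33100 W
Therefore the hydraulic power P = 33100 W.


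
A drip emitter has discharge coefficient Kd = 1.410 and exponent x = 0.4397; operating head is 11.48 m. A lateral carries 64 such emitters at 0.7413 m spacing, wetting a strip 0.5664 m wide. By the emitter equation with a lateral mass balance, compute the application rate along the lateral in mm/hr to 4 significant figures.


Approach: apply the emitter equation with a lateral mass balance, q = Kd*h^x; Q = n*q; rate = Q/(n*spacing*width).
Step 1 — single emitter flow (q = Kd*h^x):
  q = 1.410 * 11.48^0.4397 = 4.12359 L/hr
Step 2 — total lateral flow: Q = 64 * 4.12359 = 263.910 L/hr
Step 3 — wetted area: A = 64 * 0.7413 * 0.5664 = 26.8718 m^2
Step 4 — application rate: Q/A = 263.910/26.8718 = 9.821 mm/hr
Therefore the application rate along the lateral = 9.821 mm/hr.


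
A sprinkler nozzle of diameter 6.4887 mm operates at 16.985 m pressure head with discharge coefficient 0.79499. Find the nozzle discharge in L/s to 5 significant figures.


Approach: apply the orifice equation, Q = Cd*A*sqrt(2*g*h), A = pi*(d/2)^2.
A = pi*(6.4887e-3/2)^2 = 3.306780e-05 m^2
Q = 0.79499 * 3.306780e-05 * sqrt(2*9.81*16.985) * 1000 = 0.47990 L/s
Therefore the nozzle discharge = 0.47990 L/s.


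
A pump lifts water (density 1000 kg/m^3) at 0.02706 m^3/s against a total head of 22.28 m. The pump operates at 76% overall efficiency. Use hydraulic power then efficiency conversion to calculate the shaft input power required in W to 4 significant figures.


Approach: apply hydraulic power then efficiency conversion, P = rho*g*Q*H; P_in = P/eta.
Step 1 — hydraulic power (P = rho*g*Q*H):
  P = 1000 * 9.81 * 0.02706 * 22.28 = 5914.42 W
Step 2 — input power: P_in = P/eta = 5914.42 / 0.76 = 7782 W
Therefore the shaft input power required = 7782 W.


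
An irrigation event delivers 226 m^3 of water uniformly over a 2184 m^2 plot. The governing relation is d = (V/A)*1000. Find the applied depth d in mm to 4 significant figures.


d = (226 / 2184) * 1000 = 103.5 mm
Therefore the applied depth d = 103.5 mm.


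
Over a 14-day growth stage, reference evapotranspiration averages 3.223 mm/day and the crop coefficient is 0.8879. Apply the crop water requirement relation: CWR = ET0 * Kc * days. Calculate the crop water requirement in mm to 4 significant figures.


CWR = 3.223 * 0.8879 * 14 = 40.06 mm
Therefore the crop water requirement = 40.06 mm.


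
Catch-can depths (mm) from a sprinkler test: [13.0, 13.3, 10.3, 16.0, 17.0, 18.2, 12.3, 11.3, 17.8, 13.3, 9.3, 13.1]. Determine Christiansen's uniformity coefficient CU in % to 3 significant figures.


Approach: apply Christiansen's uniformity coefficient, CU = (1 - mean_abs_deviation/mean)*100.
mean = 13.742 mm
mean |d_i - mean| = 2.3389 mm
CU = (1 - 2.3389/13.742)*100 = 83.0 %
Therefore Christiansen's uniformity coefficient CU = 83.0 %.


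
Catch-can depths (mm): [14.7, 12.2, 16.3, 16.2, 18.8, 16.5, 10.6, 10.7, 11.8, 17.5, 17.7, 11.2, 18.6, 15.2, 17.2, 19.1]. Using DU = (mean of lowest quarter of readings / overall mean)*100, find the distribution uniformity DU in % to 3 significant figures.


sorted lowest 4 of 16: [10.6, 10.7, 11.2, 11.8] -> mean = 11.075 mm
overall mean = 15.269 mm
DU = (11.075/15.269)*100 = 72.5 %
Therefore the distribution uniformity DU = 72.5 %.


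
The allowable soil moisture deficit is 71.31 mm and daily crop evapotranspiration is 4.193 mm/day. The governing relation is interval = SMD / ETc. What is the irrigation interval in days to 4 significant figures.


interval = 71.31 / 4.193 = 17.01 days
Therefore the irrigation interval = 17.01 days.


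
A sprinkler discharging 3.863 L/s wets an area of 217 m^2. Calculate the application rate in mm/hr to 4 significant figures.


Approach: apply the application rate relation, rate = (Q/A)*3600.
rate = (3.863 / 217) * 3600 = 64.09 mm/hr
Therefore the application rate = 64.09 mm/hr.


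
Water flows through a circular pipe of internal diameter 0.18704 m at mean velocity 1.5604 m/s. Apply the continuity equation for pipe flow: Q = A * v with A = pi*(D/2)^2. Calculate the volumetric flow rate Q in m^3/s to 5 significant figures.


A = pi*(0.18704/2)^2 = 0.02747634 m^2
Q = 0.02747634 * 1.5604 = 0.042874 m^3/s
Therefore the volumetric flow rate Q = 0.042874 m^3/s.


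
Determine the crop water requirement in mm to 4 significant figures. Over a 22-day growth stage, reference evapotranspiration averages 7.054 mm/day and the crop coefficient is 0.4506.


Approach: apply the crop water requirement relation, CWR = ET0 * Kc * days.
CWR = 7.054 * 0.4506 * 22 = 69.93 mm
Therefore the crop water requirement = 69.93 mm.


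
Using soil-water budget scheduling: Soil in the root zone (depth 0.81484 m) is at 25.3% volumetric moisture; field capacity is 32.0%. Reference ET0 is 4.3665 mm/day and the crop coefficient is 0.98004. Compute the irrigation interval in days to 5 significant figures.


Approach: apply soil-water budget scheduling, SMD = (FC-theta)/100*depth*1000; ETc = ET0*Kc; interval = SMD/ETc.
Step 1 — soil moisture deficit:
  SMD = (32.0 - 25.3)/100 * 0.81484 * 1000 = 54.59428 mm
Step 2 — daily crop ET (ETc = ET0*Kc):
  ETc = 4.3665 * 0.98004 = 4.279345 mm/day
Step 3 — irrigation interval (SMD/ETc):
  interval = 54.59428 / 4.279345 = 12.758 days
Therefore the irrigation interval = 12.758 days.


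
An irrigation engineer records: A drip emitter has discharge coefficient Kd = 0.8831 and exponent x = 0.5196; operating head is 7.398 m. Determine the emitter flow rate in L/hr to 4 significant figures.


Approach: apply the emitter characteristic equation, q = Kd * h^x.
q = 0.8831 * 7.398^0.5196 = 2.498 L/hr
Therefore the emitter flow rate = 2.498 L/hr.


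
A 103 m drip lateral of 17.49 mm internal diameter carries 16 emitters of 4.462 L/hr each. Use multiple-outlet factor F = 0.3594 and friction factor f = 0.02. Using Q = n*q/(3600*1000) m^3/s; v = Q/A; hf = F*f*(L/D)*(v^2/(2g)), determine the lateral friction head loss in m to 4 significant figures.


Q = 16*4.462/(3600*1000) = 1.98311e-05 m^3/s
A = pi*(17.49e-3/2)^2 = 2.40253e-04 m^2, so v = Q/A = 0.0825425 m/s
hf = 0.3594*0.02*(103/0.01749)*(0.0825425^2/(2*9.81)) = 0.01470 m
Therefore the lateral friction head loss = 0.01470 m.


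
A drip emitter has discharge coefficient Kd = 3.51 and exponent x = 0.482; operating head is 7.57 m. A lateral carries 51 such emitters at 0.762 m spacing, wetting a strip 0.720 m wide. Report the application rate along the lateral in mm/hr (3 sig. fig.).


Approach: apply the emitter equation with a lateral mass balance, q = Kd*h^x; Q = n*q; rate = Q/(n*spacing*width).
Step 1 — single emitter flow (q = Kd*h^x):
  q = 3.51 * 7.57^0.482 = 9.3118 L/hr
Step 2 — total lateral flow: Q = 51 * 9.3118 = 474.90 L/hr
Step 3 — wetted area: A = 51 * 0.762 * 0.720 = 27.981 m^2
Step 4 — application rate: Q/A = 474.90/27.981 = 17.0 mm/hr
Therefore the application rate along the lateral = 17.0 mm/hr.


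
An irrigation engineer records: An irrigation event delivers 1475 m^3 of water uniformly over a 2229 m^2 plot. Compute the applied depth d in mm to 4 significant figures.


Approach: apply depth from volume over area, d = (V/A)*1000.
d = (1475 / 2229) * 1000 = 661.7 mm
Therefore the applied depth d = 661.7 mm.


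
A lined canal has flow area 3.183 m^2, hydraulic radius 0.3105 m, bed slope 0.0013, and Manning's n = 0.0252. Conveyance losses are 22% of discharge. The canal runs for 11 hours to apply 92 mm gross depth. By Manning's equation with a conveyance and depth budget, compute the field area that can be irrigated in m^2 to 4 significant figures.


Approach: apply Manning's equation with a conveyance and depth budget, Q = (1/n)*A*R^(2/3)*S^(1/2); Q_field = Q*(1-loss); Area = Q_field*t/(d/1000).
Step 1 — canal discharge (Manning's equation):
  Q = (1/0.0252) * 3.183 * 0.3105^(2/3) * 0.0013^(1/2) = 2.08825 m^3/s
Step 2 — delivered flow: Q_field = 2.08825*(1 - 22/100) = 1.62883 m^3/s
Step 3 — volume delivered: V = 1.62883 * 11*3600 = 64501.8 m^3
Step 4 — area served: A = V / (depth/1000) = 64501.8 / 0.092 = 701100 m^2
Therefore the field area that can be irrigated = 701100 m^2.


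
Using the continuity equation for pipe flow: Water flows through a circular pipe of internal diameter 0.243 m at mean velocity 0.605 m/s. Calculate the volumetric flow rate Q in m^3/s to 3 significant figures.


Approach: apply the continuity equation for pipe flow, Q = A * v with A = pi*(D/2)^2.
A = pi*(0.243/2)^2 = 0.046377 m^2
Q = 0.046377 * 0.605 = 0.0281 m^3/s
Therefore the volumetric flow rate Q = 0.0281 m^3/s.


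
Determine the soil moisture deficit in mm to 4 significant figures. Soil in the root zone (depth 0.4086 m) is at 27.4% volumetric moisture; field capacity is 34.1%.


Approach: apply the soil moisture deficit relation, SMD = (FC - theta)/100 * depth * 1000.
SMD = (34.1 - 27.4)/100 * 0.4086 * 1000 = 27.38 mm
Therefore the soil moisture deficit = 27.38 mm.


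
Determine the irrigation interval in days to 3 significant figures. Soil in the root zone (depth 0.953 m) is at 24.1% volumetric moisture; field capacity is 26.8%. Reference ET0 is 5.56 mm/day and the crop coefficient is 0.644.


Approach: apply soil-water budget scheduling, SMD = (FC-theta)/100*depth*1000; ETc = ET0*Kc; interval = SMD/ETc.
Step 1 — soil moisture deficit:
  SMD = (26.8 - 24.1)/100 * 0.953 * 1000 = 25.731 mm
Step 2 — daily crop ET (ETc = ET0*Kc):
  ETc = 5.56 * 0.644 = 3.5806 mm/day
Step 3 — irrigation interval (SMD/ETc):
  interval = 25.731 / 3.5806 = 7.19 days
Therefore the irrigation interval = 7.19 days.


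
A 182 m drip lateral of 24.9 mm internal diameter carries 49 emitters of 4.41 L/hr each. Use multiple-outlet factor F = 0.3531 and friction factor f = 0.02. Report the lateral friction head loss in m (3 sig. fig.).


Approach: apply Darcy-Weisbach with the multiple-outlet F-factor, Q = n*q/(3600*1000) m^3/s; v = Q/A; hf = F*f*(L/D)*(v^2/(2g)).
Q = 49*4.41/(3600*1000) = 6.0025e-05 m^3/s
A = pi*(24.9e-3/2)^2 = 4.8695e-04 m^2, so v = Q/A = 0.12327 m/s
hf = 0.3531*0.02*(182/0.0249)*(0.12327^2/(2*9.81)) = 0.0400 m
Therefore the lateral friction head loss = 0.0400 m.


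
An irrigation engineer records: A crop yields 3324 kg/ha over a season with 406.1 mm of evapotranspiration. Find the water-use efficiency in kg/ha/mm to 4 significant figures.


Approach: apply the water-use efficiency ratio, WUE = yield/ET.
WUE = 3324 / 406.1 = 8.185 kg/ha/mm
Therefore the water-use efficiency = 8.185 kg/ha/mm.


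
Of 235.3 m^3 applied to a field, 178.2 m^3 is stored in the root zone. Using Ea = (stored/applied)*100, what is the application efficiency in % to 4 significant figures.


Ea = (178.2/235.3)*100 = 75.73 %
Therefore the application efficiency = 75.73 %.


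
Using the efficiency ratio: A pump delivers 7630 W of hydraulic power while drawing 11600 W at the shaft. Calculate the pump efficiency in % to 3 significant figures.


Approach: apply the efficiency ratio, eta = (P_out/P_in)*100.
eta = (7630 / 11600) * 100 = 65.8 %
Therefore the pump efficiency = 65.8 %.


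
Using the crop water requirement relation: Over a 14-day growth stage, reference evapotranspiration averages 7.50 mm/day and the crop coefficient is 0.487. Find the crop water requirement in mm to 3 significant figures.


Approach: apply the crop water requirement relation, CWR = ET0 * Kc * days.
CWR = 7.50 * 0.487 * 14 = 51.1 mm
Therefore the crop water requirement = 51.1 mm.


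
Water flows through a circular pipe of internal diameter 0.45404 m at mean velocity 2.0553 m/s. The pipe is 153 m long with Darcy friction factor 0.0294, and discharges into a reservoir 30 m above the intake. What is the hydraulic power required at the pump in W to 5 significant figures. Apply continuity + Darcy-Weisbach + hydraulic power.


Approach: apply continuity + Darcy-Weisbach + hydraulic power, Q = A*v; hf = f*(L/D)*(v^2/(2g)); H = static + hf; P = rho*g*Q*H.
Step 1 — flow rate (continuity, Q = A*v):
  A = pi*(0.45404/2)^2 = 0.1619117 m^2
  Q = 0.1619117 * 2.0553 = 0.3327770 m^3/s
Step 2 — friction head loss (Darcy-Weisbach):
  hf = 0.0294 * (153/0.45404) * (2.0553^2 / (2*9.81))
  hf = 2.133026 m
Step 3 — total head: H = 30 + 2.133026 = 32.13303 m
Step 4 — hydraulic power (P = rho*g*Q*H):
  P = 1000 * 9.81 * 0.3327770 * 32.13303 = 104900 W
Therefore the hydraulic power required at the pump = 104900 W.


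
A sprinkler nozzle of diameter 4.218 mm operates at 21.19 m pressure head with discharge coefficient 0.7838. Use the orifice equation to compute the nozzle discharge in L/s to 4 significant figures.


Approach: apply the orifice equation, Q = Cd*A*sqrt(2*g*h), A = pi*(d/2)^2.
A = pi*(4.218e-3/2)^2 = 1.39734e-05 m^2
Q = 0.7838 * 1.39734e-05 * sqrt(2*9.81*21.19) * 1000 = 0.2233 L/s
Therefore the nozzle discharge = 0.2233 L/s.


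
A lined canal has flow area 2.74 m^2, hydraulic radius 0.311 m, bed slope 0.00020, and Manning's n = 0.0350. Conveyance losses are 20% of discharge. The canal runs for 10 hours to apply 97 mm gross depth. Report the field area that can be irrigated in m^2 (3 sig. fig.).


Approach: apply Manning's equation with a conveyance and depth budget, Q = (1/n)*A*R^(2/3)*S^(1/2); Q_field = Q*(1-loss); Area = Q_field*t/(d/1000).
Step 1 — canal discharge (Manning's equation):
  Q = (1/0.0350) * 2.74 * 0.311^(2/3) * 0.00020^(1/2) = 0.50820 m^3/s
Step 2 — delivered flow: Q_field = 0.50820*(1 - 20/100) = 0.40656 m^3/s
Step 3 — volume delivered: V = 0.40656 * 10*3600 = 14636 m^3
Step 4 — area served: A = V / (depth/1000) = 14636 / 0.097 = 151000 m^2
Therefore the field area that can be irrigated = 151000 m^2.


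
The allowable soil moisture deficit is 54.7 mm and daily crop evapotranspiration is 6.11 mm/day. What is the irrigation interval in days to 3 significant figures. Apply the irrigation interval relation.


Approach: apply the irrigation interval relation, interval = SMD / ETc.
interval = 54.7 / 6.11 = 8.95 days
Therefore the irrigation interval = 8.95 days.


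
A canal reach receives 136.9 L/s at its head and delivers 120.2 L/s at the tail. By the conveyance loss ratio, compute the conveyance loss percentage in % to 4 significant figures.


Approach: apply the conveyance loss ratio, loss% = ((Q_head - Q_tail)/Q_head)*100.
loss = ((136.9 - 120.2)/136.9)*100 = 12.20 %
Therefore the conveyance loss percentage = 12.20 %.


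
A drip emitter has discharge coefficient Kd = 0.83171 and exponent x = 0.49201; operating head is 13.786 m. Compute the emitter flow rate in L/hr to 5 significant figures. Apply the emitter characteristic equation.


Approach: apply the emitter characteristic equation, q = Kd * h^x.
q = 0.83171 * 13.786^0.49201 = 3.0240 L/hr
Therefore the emitter flow rate = 3.0240 L/hr.


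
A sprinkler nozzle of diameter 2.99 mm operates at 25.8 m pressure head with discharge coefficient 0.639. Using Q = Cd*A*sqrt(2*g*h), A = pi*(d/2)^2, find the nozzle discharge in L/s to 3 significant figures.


A = pi*(2.99e-3/2)^2 = 7.0215e-06 m^2
Q = 0.639 * 7.0215e-06 * sqrt(2*9.81*25.8) * 1000 = 0.101 L/s
Therefore the nozzle discharge = 0.101 L/s.


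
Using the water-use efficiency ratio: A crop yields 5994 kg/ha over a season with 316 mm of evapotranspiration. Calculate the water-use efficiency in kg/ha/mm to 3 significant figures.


Approach: apply the water-use efficiency ratio, WUE = yield/ET.
WUE = 5994 / 316 = 19.0 kg/ha/mm
Therefore the water-use efficiency = 19.0 kg/ha/mm.


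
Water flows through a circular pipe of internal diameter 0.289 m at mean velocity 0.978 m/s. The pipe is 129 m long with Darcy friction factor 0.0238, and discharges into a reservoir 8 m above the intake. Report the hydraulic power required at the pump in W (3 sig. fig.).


Approach: apply continuity + Darcy-Weisbach + hydraulic power, Q = A*v; hf = f*(L/D)*(v^2/(2g)); H = static + hf; P = rho*g*Q*H.
Step 1 — flow rate (continuity, Q = A*v):
  A = pi*(0.289/2)^2 = 0.065597 m^2
  Q = 0.065597 * 0.978 = 0.064154 m^3/s
Step 2 — friction head loss (Darcy-Weisbach):
  hf = 0.0238 * (129/0.289) * (0.978^2 / (2*9.81))
  hf = 0.51790 m
Step 3 — total head: H = 8 + 0.51790 = 8.5179 m
Step 4 — hydraulic power (P = rho*g*Q*H):
  P = 1000 * 9.81 * 0.064154 * 8.5179 = 5360 W
Therefore the hydraulic power required at the pump = 5360 W.


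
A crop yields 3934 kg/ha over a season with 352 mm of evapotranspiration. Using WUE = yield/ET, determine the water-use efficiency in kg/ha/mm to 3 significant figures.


WUE = 3934 / 352 = 11.2 kg/ha/mm
Therefore the water-use efficiency = 11.2 kg/ha/mm.


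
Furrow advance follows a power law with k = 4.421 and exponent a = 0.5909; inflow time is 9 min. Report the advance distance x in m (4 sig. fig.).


Approach: apply the power-law advance function, x = k*t^a.
x = 4.421 * 9^0.5909 = 16.20 m
Therefore the advance distance x = 16.20 m.


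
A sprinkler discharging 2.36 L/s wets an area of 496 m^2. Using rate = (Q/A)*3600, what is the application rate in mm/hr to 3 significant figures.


rate = (2.36 / 496) * 3600 = 17.1 mm/hr
Therefore the application rate = 17.1 mm/hr.


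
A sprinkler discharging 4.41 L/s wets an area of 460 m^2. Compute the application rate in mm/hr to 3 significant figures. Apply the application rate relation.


Approach: apply the application rate relation, rate = (Q/A)*3600.
rate = (4.41 / 460) * 3600 = 34.5 mm/hr
Therefore the application rate = 34.5 mm/hr.


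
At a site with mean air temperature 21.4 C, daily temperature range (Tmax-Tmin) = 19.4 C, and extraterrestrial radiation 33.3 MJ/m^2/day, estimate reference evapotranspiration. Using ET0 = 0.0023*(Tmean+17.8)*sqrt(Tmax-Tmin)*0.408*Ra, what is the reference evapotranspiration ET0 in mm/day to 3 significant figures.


ET0 = 0.0023*(21.4+17.8)*sqrt(19.4)*0.408*33.3 = 5.40 mm/day
Therefore the reference evapotranspiration ET0 = 5.40 mm/day.


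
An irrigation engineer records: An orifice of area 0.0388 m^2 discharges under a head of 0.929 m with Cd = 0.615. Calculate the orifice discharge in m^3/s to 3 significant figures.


Approach: apply the orifice equation, Q = Cd*A*sqrt(2*g*h).
Q = 0.615 * 0.0388 * sqrt(2*9.81*0.929) = 0.102 m^3/s
Therefore the orifice discharge = 0.102 m^3/s.


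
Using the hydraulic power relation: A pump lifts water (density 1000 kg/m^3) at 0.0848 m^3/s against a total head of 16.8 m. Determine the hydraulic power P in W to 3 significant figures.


Approach: apply the hydraulic power relation, P = rho*g*Q*H.
P = 1000 * 9.81 * 0.0848 * 16.8 = 14000 W
Therefore the hydraulic power P = 14000 W.


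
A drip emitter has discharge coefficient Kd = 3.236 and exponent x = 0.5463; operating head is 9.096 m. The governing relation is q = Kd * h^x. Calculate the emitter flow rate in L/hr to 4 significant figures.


q = 3.236 * 9.096^0.5463 = 10.81 L/hr
Therefore the emitter flow rate = 10.81 L/hr.


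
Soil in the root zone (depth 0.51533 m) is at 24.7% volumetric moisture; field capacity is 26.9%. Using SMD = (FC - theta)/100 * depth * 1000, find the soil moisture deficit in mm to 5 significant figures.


SMD = (26.9 - 24.7)/100 * 0.51533 * 1000 = 11.337 mm
Therefore the soil moisture deficit = 11.337 mm.


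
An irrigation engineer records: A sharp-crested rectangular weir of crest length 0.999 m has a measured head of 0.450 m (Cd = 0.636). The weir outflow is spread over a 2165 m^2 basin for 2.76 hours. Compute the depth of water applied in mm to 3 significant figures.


Approach: apply the rectangular weir equation with a volume-to-depth conversion, Q = (2/3)*Cd*L*sqrt(2g)*H^1.5; d = Q*t/A * 1000.
Step 1 — weir discharge:
  Q = (2/3)*0.636*0.999*sqrt(2*9.81)*0.450^1.5 = 0.56637 m^3/s
Step 2 — volume: V = 0.56637 * 2.76*3600 = 5627.4 m^3
Step 3 — depth: d = V/A * 1000 = 5627.4/2165 * 1000 = 2600 mm
Therefore the depth of water applied = 2600 mm.


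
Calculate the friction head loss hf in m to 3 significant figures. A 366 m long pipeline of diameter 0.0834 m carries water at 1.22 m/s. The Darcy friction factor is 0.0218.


Approach: apply the Darcy-Weisbach equation, hf = f*(L/D)*(v^2/(2g)).
hf = 0.0218 * (366/0.0834) * (1.22^2 / (2*9.81))
hf = 7.26 m
Therefore the friction head loss hf = 7.26 m.


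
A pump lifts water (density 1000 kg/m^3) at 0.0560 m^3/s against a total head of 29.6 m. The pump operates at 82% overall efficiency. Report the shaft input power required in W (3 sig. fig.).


Approach: apply hydraulic power then efficiency conversion, P = rho*g*Q*H; P_in = P/eta.
Step 1 — hydraulic power (P = rho*g*Q*H):
  P = 1000 * 9.81 * 0.0560 * 29.6 = 16261 W
Step 2 — input power: P_in = P/eta = 16261 / 0.82 = 19800 W
Therefore the shaft input power required = 19800 W.


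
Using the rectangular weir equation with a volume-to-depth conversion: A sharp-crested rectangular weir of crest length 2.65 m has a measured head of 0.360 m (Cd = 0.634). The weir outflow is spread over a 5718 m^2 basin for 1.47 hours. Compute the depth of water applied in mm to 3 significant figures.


Approach: apply the rectangular weir equation with a volume-to-depth conversion, Q = (2/3)*Cd*L*sqrt(2g)*H^1.5; d = Q*t/A * 1000.
Step 1 — weir discharge:
  Q = (2/3)*0.634*2.65*sqrt(2*9.81)*0.360^1.5 = 1.0716 m^3/s
Step 2 — volume: V = 1.0716 * 1.47*3600 = 5671.1 m^3
Step 3 — depth: d = V/A * 1000 = 5671.1/5718 * 1000 = 992 mm
Therefore the depth of water applied = 992 mm.


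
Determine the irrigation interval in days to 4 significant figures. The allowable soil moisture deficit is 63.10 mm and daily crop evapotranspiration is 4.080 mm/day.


Approach: apply the irrigation interval relation, interval = SMD / ETc.
interval = 63.10 / 4.080 = 15.47 days
Therefore the irrigation interval = 15.47 days.


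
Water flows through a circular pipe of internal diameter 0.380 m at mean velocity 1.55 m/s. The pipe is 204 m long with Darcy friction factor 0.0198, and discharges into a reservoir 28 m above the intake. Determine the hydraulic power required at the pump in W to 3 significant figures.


Approach: apply continuity + Darcy-Weisbach + hydraulic power, Q = A*v; hf = f*(L/D)*(v^2/(2g)); H = static + hf; P = rho*g*Q*H.
Step 1 — flow rate (continuity, Q = A*v):
  A = pi*(0.380/2)^2 = 0.11341 m^2
  Q = 0.11341 * 1.55 = 0.17579 m^3/s
Step 2 — friction head loss (Darcy-Weisbach):
  hf = 0.0198 * (204/0.380) * (1.55^2 / (2*9.81))
  hf = 1.3016 m
Step 3 — total head: H = 28 + 1.3016 = 29.302 m
Step 4 — hydraulic power (P = rho*g*Q*H):
  P = 1000 * 9.81 * 0.17579 * 29.302 = 50500 W
Therefore the hydraulic power required at the pump = 50500 W.


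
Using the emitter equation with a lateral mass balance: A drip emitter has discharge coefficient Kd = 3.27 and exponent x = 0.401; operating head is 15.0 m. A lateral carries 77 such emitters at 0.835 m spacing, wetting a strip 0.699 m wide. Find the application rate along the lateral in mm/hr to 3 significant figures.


Approach: apply the emitter equation with a lateral mass balance, q = Kd*h^x; Q = n*q; rate = Q/(n*spacing*width).
Step 1 — single emitter flow (q = Kd*h^x):
  q = 3.27 * 15.0^0.401 = 9.6864 L/hr
Step 2 — total lateral flow: Q = 77 * 9.6864 = 745.85 L/hr
Step 3 — wetted area: A = 77 * 0.835 * 0.699 = 44.942 m^2
Step 4 — application rate: Q/A = 745.85/44.942 = 16.6 mm/hr
Therefore the application rate along the lateral = 16.6 mm/hr.


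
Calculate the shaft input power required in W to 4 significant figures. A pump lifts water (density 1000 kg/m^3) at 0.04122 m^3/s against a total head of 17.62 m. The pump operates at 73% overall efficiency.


Approach: apply hydraulic power then efficiency conversion, P = rho*g*Q*H; P_in = P/eta.
Step 1 — hydraulic power (P = rho*g*Q*H):
  P = 1000 * 9.81 * 0.04122 * 17.62 = 7124.97 W
Step 2 — input power: P_in = P/eta = 7124.97 / 0.73 = 9760 W
Therefore the shaft input power required = 9760 W.


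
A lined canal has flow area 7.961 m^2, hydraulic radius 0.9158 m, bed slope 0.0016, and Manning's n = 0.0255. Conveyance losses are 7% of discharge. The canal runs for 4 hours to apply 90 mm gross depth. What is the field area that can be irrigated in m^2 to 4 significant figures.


Approach: apply Manning's equation with a conveyance and depth budget, Q = (1/n)*A*R^(2/3)*S^(1/2); Q_field = Q*(1-loss); Area = Q_field*t/(d/1000).
Step 1 — canal discharge (Manning's equation):
  Q = (1/0.0255) * 7.961 * 0.9158^(2/3) * 0.0016^(1/2) = 11.7766 m^3/s
Step 2 — delivered flow: Q_field = 11.7766*(1 - 7/100) = 10.9523 m^3/s
Step 3 — volume delivered: V = 10.9523 * 4*3600 = 157713 m^3
Step 4 — area served: A = V / (depth/1000) = 157713 / 0.09 = 1752000 m^2
Therefore the field area that can be irrigated = 1752000 m^2.


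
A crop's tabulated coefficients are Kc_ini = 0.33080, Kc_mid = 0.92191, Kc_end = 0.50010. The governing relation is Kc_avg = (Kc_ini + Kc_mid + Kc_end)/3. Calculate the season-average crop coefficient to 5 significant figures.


Kc_avg = (0.33080 + 0.92191 + 0.50010)/3 = 0.58427
Therefore the season-average crop coefficient = 0.58427.


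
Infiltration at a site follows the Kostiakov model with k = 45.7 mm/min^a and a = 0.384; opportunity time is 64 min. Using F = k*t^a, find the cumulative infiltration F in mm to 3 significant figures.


F = 45.7 * 64^0.384 = 226 mm
Therefore the cumulative infiltration F = 226 mm.


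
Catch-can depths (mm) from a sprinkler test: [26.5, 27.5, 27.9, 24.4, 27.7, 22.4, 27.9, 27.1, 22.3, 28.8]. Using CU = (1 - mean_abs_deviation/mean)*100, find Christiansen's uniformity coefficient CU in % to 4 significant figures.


mean = 26.2500 mm
mean |d_i - mean| = 1.93000 mm
CU = (1 - 1.93000/26.2500)*100 = 92.65 %
Therefore Christiansen's uniformity coefficient CU = 92.65 %.


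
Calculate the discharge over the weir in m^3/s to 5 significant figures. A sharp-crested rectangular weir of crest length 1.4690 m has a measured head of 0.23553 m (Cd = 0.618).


Approach: apply the rectangular weir equation, Q = (2/3)*Cd*L*sqrt(2g)*H^1.5.
Q = (2/3)*0.618*1.4690*sqrt(2*9.81)*0.23553^1.5 = 0.30643 m^3/s
Therefore the discharge over the weir = 0.30643 m^3/s.


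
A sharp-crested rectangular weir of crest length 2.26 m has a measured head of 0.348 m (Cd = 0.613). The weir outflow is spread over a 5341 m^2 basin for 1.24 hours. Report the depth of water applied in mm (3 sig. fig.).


Approach: apply the rectangular weir equation with a volume-to-depth conversion, Q = (2/3)*Cd*L*sqrt(2g)*H^1.5; d = Q*t/A * 1000.
Step 1 — weir discharge:
  Q = (2/3)*0.613*2.26*sqrt(2*9.81)*0.348^1.5 = 0.83984 m^3/s
Step 2 — volume: V = 0.83984 * 1.24*3600 = 3749.0 m^3
Step 3 — depth: d = V/A * 1000 = 3749.0/5341 * 1000 = 702 mm
Therefore the depth of water applied = 702 mm.


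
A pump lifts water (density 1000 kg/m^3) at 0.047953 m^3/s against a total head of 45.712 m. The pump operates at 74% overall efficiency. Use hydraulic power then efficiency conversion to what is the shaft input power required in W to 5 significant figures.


Approach: apply hydraulic power then efficiency conversion, P = rho*g*Q*H; P_in = P/eta.
Step 1 — hydraulic power (P = rho*g*Q*H):
  P = 1000 * 9.81 * 0.047953 * 45.712 = 21503.79 W
Step 2 — input power: P_in = P/eta = 21503.79 / 0.74 = 29059 W
Therefore the shaft input power required = 29059 W.


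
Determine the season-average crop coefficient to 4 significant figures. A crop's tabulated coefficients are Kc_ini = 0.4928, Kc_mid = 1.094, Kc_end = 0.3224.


Approach: apply a simple seasonal average, Kc_avg = (Kc_ini + Kc_mid + Kc_end)/3.
Kc_avg = (0.4928 + 1.094 + 0.3224)/3 = 0.6364
Therefore the season-average crop coefficient = 0.6364.


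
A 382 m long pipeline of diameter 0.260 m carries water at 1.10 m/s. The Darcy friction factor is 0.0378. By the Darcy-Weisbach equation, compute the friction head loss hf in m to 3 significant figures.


Approach: apply the Darcy-Weisbach equation, hf = f*(L/D)*(v^2/(2g)).
hf = 0.0378 * (382/0.260) * (1.10^2 / (2*9.81))
hf = 3.43 m
Therefore the friction head loss hf = 3.43 m.


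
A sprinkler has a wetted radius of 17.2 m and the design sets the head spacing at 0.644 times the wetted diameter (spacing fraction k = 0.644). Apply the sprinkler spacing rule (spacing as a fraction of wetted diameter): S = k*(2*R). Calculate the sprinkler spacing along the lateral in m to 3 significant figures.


S = 0.644 * (2 * 17.2) = 22.2 m
Therefore the sprinkler spacing along the lateral = 22.2 m.


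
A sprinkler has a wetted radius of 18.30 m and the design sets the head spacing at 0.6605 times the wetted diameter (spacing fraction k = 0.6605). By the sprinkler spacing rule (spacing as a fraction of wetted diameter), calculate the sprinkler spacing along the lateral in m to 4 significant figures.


Approach: apply the sprinkler spacing rule (spacing as a fraction of wetted diameter), S = k*(2*R).
S = 0.6605 * (2 * 18.30) = 24.17 m
Therefore the sprinkler spacing along the lateral = 24.17 m.


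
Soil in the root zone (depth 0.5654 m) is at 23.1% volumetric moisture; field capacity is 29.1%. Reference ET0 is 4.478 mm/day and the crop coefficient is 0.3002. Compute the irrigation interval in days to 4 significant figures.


Approach: apply soil-water budget scheduling, SMD = (FC-theta)/100*depth*1000; ETc = ET0*Kc; interval = SMD/ETc.
Step 1 — soil moisture deficit:
  SMD = (29.1 - 23.1)/100 * 0.5654 * 1000 = 33.9240 mm
Step 2 — daily crop ET (ETc = ET0*Kc):
  ETc = 4.478 * 0.3002 = 1.34430 mm/day
Step 3 — irrigation interval (SMD/ETc):
  interval = 33.9240 / 1.34430 = 25.24 days
Therefore the irrigation interval = 25.24 days.


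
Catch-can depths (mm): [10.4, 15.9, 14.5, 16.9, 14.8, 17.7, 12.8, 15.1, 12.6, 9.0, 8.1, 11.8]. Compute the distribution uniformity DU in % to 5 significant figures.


Approach: apply the low-quarter distribution uniformity, DU = (mean of lowest quarter of readings / overall mean)*100.
sorted lowest 3 of 12: [8.1, 9.0, 10.4] -> mean = 9.166667 mm
overall mean = 13.30000 mm
DU = (9.166667/13.30000)*100 = 68.922 %
Therefore the distribution uniformity DU = 68.922 %.


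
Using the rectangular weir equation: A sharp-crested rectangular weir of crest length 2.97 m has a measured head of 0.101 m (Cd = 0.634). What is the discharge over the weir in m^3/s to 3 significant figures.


Approach: apply the rectangular weir equation, Q = (2/3)*Cd*L*sqrt(2g)*H^1.5.
Q = (2/3)*0.634*2.97*sqrt(2*9.81)*0.101^1.5 = 0.178 m^3/s
Therefore the discharge over the weir = 0.178 m^3/s.


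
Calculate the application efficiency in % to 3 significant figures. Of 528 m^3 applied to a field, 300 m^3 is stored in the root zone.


Approach: apply the application efficiency ratio, Ea = (stored/applied)*100.
Ea = (300/528)*100 = 56.8 %
Therefore the application efficiency = 56.8 %.


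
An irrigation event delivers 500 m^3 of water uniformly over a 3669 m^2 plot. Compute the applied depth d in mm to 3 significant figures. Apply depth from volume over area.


Approach: apply depth from volume over area, d = (V/A)*1000.
d = (500 / 3669) * 1000 = 136 mm
Therefore the applied depth d = 136 mm.


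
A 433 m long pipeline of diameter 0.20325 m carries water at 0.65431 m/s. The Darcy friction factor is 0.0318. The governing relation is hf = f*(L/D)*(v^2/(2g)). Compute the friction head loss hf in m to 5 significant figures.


hf = 0.0318 * (433/0.20325) * (0.65431^2 / (2*9.81))
hf = 1.4783 m
Therefore the friction head loss hf = 1.4783 m.


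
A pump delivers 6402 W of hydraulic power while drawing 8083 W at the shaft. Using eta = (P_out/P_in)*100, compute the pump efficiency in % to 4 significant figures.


eta = (6402 / 8083) * 100 = 79.20 %
Therefore the pump efficiency = 79.20 %.
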